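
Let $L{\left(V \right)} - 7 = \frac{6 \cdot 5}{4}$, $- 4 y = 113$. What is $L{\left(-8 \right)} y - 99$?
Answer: $- \frac{4069}{8} \approx -508.63$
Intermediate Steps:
$y = - \frac{113}{4}$ ($y = \left(- \frac{1}{4}\right) 113 = - \frac{113}{4} \approx -28.25$)
$L{\left(V \right)} = \frac{29}{2}$ ($L{\left(V \right)} = 7 + \frac{6 \cdot 5}{4} = 7 + 30 \cdot \frac{1}{4} = 7 + \frac{15}{2} = \frac{29}{2}$)
$L{\left(-8 \right)} y - 99 = \frac{29}{2} \left(- \frac{113}{4}\right) - 99 = - \frac{3277}{8} - 99 = - \frac{4069}{8}$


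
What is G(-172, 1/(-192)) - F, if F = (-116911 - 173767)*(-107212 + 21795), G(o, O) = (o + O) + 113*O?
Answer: -794522972755/32 ≈ -2.4829e+10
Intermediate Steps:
G(o, O) = o + 114*O (G(o, O) = (O + o) + 113*O = o + 114*O)
F = 24828842726 (F = -290678*(-85417) = 24828842726)
G(-172, 1/(-192)) - F = (-172 + 114/(-192)) - 1*24828842726 = (-172 + 114*(-1/192)) - 24828842726 = (-172 - 19/32) - 24828842726 = -5523/32 - 24828842726 = -794522972755/32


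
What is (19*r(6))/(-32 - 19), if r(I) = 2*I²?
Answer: -456/17 ≈ -26.824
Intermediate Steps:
(19*r(6))/(-32 - 19) = (19*(2*6²))/(-32 - 19) = (19*(2*36))/(-51) = (19*72)*(-1/51) = 1368*(-1/51) = -456/17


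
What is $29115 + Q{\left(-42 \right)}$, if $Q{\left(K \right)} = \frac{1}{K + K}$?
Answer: $\frac{2445659}{84} \approx 29115.0$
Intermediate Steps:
$Q{\left(K \right)} = \frac{1}{2 K}$
$29115 + Q{\left(-42 \right)} = 29115 + \frac{1}{2 \left(-42\right)} = 29115 + \frac{1}{2} \left(- \frac{1}{42}\right) = 29115 - \frac{1}{84} = \frac{2445659}{84}$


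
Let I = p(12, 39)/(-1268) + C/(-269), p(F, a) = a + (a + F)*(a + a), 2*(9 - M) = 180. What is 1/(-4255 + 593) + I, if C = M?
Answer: -1790641361/624539452 ≈ -2.8671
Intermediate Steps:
M = -81 (M = 9 - ½*180 = 9 - 90 = -81)
C = -81
p(F, a) = a + 2*a*(F + a) (p(F, a) = a + (F + a)*(2*a) = a + 2*a*(F + a))
I = -977865/341092 (I = (39*(1 + 2*12 + 2*39))/(-1268) - 81/(-269) = (39*(1 + 24 + 78))*(-1/1268) - 81*(-1/269) = (39*103)*(-1/1268) + 81/269 = 4017*(-1/1268) + 81/269 = -4017/1268 + 81/269 = -977865/341092 ≈ -2.8669)
1/(-4255 + 593) + I = 1/(-4255 + 593) - 977865/341092 = 1/(-3662) - 977865/341092 = -1/3662 - 977865/341092 = -1790641361/624539452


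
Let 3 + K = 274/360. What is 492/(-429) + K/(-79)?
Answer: -2274451/2033460 ≈ -1.1185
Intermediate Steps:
K = -403/180 (K = -3 + 274/360 = -3 + 274*(1/360) = -3 + 137/180 = -403/180 ≈ -2.2389)
492/(-429) + K/(-79) = 492/(-429) - 403/180/(-79) = 492*(-1/429) - 403/180*(-1/79) = -164/143 + 403/14220 = -2274451/2033460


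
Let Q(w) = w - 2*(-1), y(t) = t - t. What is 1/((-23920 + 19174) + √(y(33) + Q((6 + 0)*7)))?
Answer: -2373/11262236 - √11/11262236 ≈ -0.00021100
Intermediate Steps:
y(t) = 0
Q(w) = 2 + w (Q(w) = w + 2 = 2 + w)
1/((-23920 + 19174) + √(y(33) + Q((6 + 0)*7))) = 1/((-23920 + 19174) + √(0 + (2 + (6 + 0)*7))) = 1/(-4746 + √(0 + (2 + 6*7))) = 1/(-4746 + √(0 + (2 + 42))) = 1/(-4746 + √(0 + 44)) = 1/(-4746 + √44) = 1/(-4746 + 2*√11)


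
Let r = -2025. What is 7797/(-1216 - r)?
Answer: 7797/809 ≈ 9.6378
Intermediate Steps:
7797/(-1216 - r) = 7797/(-1216 - 1*(-2025)) = 7797/(-1216 + 2025) = 7797/809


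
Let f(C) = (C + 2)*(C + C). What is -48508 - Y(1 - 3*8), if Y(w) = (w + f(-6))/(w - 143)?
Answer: -8052303/166 ≈ -48508.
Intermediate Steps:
f(C) = 2*C*(2 + C) (f(C) = (2 + C)*(2*C) = 2*C*(2 + C))
Y(w) = (48 + w)/(-143 + w) (Y(w) = (w + 2*(-6)*(2 - 6))/(w - 143) = (w + 2*(-6)*(-4))/(-143 + w) = (w + 48)/(-143 + w) = (48 + w)/(-143 + w))
-48508 - Y(1 - 3*8) = -48508 - (48 + (1 - 3*8))/(-143 + (1 - 3*8)) = -48508 - (48 + (1 - 24))/(-143 + (1 - 24)) = -48508 - (48 - 23)/(-143 - 23) = -48508 - 25/(-166) = -48508 - (-1)*25/166 = -48508 - 1*(-25/166) = -48508 + 25/166 = -8052303/166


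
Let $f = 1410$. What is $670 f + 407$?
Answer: $945107$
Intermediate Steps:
$670 f + 407 = 670 \cdot 1410 + 407 = 944700 + 407 = 945107$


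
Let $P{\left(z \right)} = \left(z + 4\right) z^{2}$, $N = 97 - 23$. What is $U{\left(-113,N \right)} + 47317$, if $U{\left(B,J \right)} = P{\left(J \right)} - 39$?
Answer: $474406$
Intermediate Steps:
$N = 74$ ($N = 97 - 23 = 74$)
$P{\left(z \right)} = z^{2} \left(4 + z\right)$ ($P{\left(z \right)} = \left(4 + z\right) z^{2} = z^{2} \left(4 + z\right)$)
$U{\left(B,J \right)} = -39 + J^{2} \left(4 + J\right)$ ($U{\left(B,J \right)} = J^{2} \left(4 + J\right) - 39 = -39 + J^{2} \left(4 + J\right)$)
$U{\left(-113,N \right)} + 47317 = \left(-39 + 74^{2} \left(4 + 74\right)\right) + 47317 = \left(-39 + 5476 \cdot 78\right) + 47317 = \left(-39 + 427128\right) + 47317 = 427089 + 47317 = 474406$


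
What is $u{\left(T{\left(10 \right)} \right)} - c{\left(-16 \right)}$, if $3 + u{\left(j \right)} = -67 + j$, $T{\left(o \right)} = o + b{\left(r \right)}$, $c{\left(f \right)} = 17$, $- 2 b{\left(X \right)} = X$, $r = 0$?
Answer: $-77$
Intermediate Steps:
$b{\left(X \right)} = - \frac{X}{2}$
$T{\left(o \right)} = o$ ($T{\left(o \right)} = o - 0 = o + 0 = o$)
$u{\left(j \right)} = -70 + j$ ($u{\left(j \right)} = -3 + \left(-67 + j\right) = -70 + j$)
$u{\left(T{\left(10 \right)} \right)} - c{\left(-16 \right)} = \left(-70 + 10\right) - 17 = -60 - 17 = -77$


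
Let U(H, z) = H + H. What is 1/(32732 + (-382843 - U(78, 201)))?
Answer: -1/350267 ≈ -2.8550e-6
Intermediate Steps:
U(H, z) = 2*H
1/(32732 + (-382843 - U(78, 201))) = 1/(32732 + (-382843 - 2*78)) = 1/(32732 + (-382843 - 1*156)) = 1/(32732 + (-382843 - 156)) = 1/(32732 - 382999) = 1/(-350267) = -1/350267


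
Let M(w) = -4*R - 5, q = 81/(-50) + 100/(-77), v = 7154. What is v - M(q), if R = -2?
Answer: 7151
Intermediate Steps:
q = -11237/3850 (q = 81*(-1/50) + 100*(-1/77) = -81/50 - 100/77 = -11237/3850 ≈ -2.9187)
M(w) = 3 (M(w) = -4*(-2) - 5 = 8 - 5 = 3)
v - M(q) = 7154 - 1*3 = 7154 - 3 = 7151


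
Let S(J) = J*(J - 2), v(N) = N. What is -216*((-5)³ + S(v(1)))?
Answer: 27216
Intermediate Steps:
S(J) = J*(-2 + J)
-216*((-5)³ + S(v(1))) = -216*((-5)³ + 1*(-2 + 1)) = -216*(-125 + 1*(-1)) = -216*(-125 - 1) = -216*(-126) = 27216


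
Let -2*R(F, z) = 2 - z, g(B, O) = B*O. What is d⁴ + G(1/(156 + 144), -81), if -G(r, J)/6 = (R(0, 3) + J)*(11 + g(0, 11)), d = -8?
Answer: 9409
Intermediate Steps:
R(F, z) = -1 + z/2 (R(F, z) = -(2 - z)/2 = -1 + z/2)
G(r, J) = -33 - 66*J (G(r, J) = -6*((-1 + (½)*3) + J)*(11 + 0*11) = -6*((-1 + 3/2) + J)*(11 + 0) = -6*(½ + J)*11 = -6*(11/2 + 11*J) = -33 - 66*J)
d⁴ + G(1/(156 + 144), -81) = (-8)⁴ + (-33 - 66*(-81)) = 4096 + (-33 + 5346) = 4096 + 5313 = 9409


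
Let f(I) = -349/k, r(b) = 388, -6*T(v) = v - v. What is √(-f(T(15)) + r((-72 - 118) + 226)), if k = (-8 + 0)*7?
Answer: √299306/28 ≈ 19.539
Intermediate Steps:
k = -56 (k = -8*7 = -56)
T(v) = 0 (T(v) = -(v - v)/6 = -⅙*0 = 0)
f(I) = 349/56 (f(I) = -349/(-56) = -349*(-1/56) = 349/56)
√(-f(T(15)) + r((-72 - 118) + 226)) = √(-1*349/56 + 388) = √(-349/56 + 388) = √(21379/56) = √299306/28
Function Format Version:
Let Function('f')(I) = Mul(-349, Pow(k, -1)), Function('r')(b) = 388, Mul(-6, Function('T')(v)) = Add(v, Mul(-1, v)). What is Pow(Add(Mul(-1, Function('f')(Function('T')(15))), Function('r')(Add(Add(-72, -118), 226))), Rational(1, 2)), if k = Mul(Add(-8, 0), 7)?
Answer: Mul(Rational(1, 28), Pow(299306, Rational(1, 2))) ≈ 19.539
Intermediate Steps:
k = -56 (k = Mul(-8, 7) = -56)
Function('T')(v) = 0 (Function('T')(v) = Mul(Rational(-1, 6), Add(v, Mul(-1, v))) = Mul(Rational(-1, 6), 0) = 0)
Function('f')(I) = Rational(349, 56) (Function('f')(I) = Mul(-349, Pow(-56, -1)) = Mul(-349, Rational(-1, 56)) = Rational(349, 56))
Pow(Add(Mul(-1, Function('f')(Function('T')(15))), Function('r')(Add(Add(-72, -118), 226))), Rational(1, 2)) = Pow(Add(Mul(-1, Rational(349, 56)), 388), Rational(1, 2)) = Pow(Add(Rational(-349, 56), 388), Rational(1, 2)) = Pow(Rational(21379, 56), Rational(1, 2)) = Mul(Rational(1, 28), Pow(299306, Rational(1, 2)))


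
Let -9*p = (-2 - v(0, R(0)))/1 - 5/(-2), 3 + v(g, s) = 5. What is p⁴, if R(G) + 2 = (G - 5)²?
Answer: 1/1296 ≈ 0.00077160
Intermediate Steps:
R(G) = -2 + (-5 + G)² (R(G) = -2 + (G - 5)² = -2 + (-5 + G)²)
v(g, s) = 2 (v(g, s) = -3 + 5 = 2)
p = ⅙ (p = -((-2 - 1*2)/1 - 5/(-2))/9 = -((-2 - 2)*1 - 5*(-½))/9 = -(-4*1 + 5/2)/9 = -(-4 + 5/2)/9 = -⅑*(-3/2) = ⅙ ≈ 0.16667)
p⁴ = (⅙)⁴ = 1/1296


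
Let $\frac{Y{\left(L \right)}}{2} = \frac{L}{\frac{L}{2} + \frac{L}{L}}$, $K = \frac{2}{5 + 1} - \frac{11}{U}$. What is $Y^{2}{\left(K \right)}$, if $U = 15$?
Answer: $1$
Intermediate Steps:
$K = - \frac{2}{5}$ ($K = \frac{2}{5 + 1} - \frac{11}{15} = \frac{2}{6} - \frac{11}{15} = 2 \cdot \frac{1}{6} - \frac{11}{15} = \frac{1}{3} - \frac{11}{15} = - \frac{2}{5} \approx -0.4$)
$Y{\left(L \right)} = \frac{2 L}{1 + \frac{L}{2}}$ ($Y{\left(L \right)} = 2 \frac{L}{\frac{L}{2} + \frac{L}{L}} = 2 \frac{L}{L \frac{1}{2} + 1} = 2 \frac{L}{\frac{L}{2} + 1} = 2 \frac{L}{1 + \frac{L}{2}} = \frac{2 L}{1 + \frac{L}{2}}$)
$Y^{2}{\left(K \right)} = \left(4 \left(- \frac{2}{5}\right) \frac{1}{2 - \frac{2}{5}}\right)^{2} = \left(4 \left(- \frac{2}{5}\right) \frac{1}{\frac{8}{5}}\right)^{2} = \left(4 \left(- \frac{2}{5}\right) \frac{5}{8}\right)^{2} = \left(-1\right)^{2} = 1$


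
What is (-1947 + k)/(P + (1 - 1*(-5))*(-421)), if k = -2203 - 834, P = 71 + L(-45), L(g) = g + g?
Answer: 4984/2545 ≈ 1.9583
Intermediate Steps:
L(g) = 2*g
P = -19 (P = 71 + 2*(-45) = 71 - 90 = -19)
k = -3037
(-1947 + k)/(P + (1 - 1*(-5))*(-421)) = (-1947 - 3037)/(-19 + (1 - 1*(-5))*(-421)) = -4984/(-19 + (1 + 5)*(-421)) = -4984/(-19 + 6*(-421)) = -4984/(-19 - 2526) = -4984/(-2545) = -4984*(-1/2545) = 4984/2545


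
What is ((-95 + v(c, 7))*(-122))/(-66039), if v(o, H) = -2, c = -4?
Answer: -11834/66039 ≈ -0.17920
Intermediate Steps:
((-95 + v(c, 7))*(-122))/(-66039) = ((-95 - 2)*(-122))/(-66039) = -97*(-122)*(-1/66039) = 11834*(-1/66039) = -11834/66039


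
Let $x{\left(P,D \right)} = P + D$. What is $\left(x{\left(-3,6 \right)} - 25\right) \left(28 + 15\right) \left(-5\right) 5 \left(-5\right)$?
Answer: $-118250$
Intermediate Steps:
$x{\left(P,D \right)} = D + P$
$\left(x{\left(-3,6 \right)} - 25\right) \left(28 + 15\right) \left(-5\right) 5 \left(-5\right) = \left(\left(6 - 3\right) - 25\right) \left(28 + 15\right) \left(-5\right) 5 \left(-5\right) = \left(3 - 25\right) 43 \left(\left(-25\right) \left(-5\right)\right) = \left(-22\right) 43 \cdot 125 = \left(-946\right) 125 = -118250$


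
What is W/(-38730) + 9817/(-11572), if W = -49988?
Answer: 99124363/224091780 ≈ 0.44234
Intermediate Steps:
W/(-38730) + 9817/(-11572) = -49988/(-38730) + 9817/(-11572) = -49988*(-1/38730) + 9817*(-1/11572) = 24994/19365 - 9817/11572 = 99124363/224091780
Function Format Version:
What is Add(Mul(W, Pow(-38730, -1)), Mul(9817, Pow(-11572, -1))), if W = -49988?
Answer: Rational(99124363, 224091780) ≈ 0.44234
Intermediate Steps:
Add(Mul(W, Pow(-38730, -1)), Mul(9817, Pow(-11572, -1))) = Add(Mul(-49988, Pow(-38730, -1)), Mul(9817, Pow(-11572, -1))) = Add(Mul(-49988, Rational(-1, 38730)), Mul(9817, Rational(-1, 11572))) = Add(Rational(24994, 19365), Rational(-9817, 11572)) = Rational(99124363, 224091780)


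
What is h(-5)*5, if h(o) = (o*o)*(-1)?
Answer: -125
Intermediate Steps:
h(o) = -o² (h(o) = o²*(-1) = -o²)
h(-5)*5 = -1*(-5)²*5 = -1*25*5 = -25*5 = -125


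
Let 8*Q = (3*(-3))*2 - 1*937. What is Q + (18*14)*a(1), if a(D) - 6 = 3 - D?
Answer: 15173/8 ≈ 1896.6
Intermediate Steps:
Q = -955/8 (Q = ((3*(-3))*2 - 1*937)/8 = (-9*2 - 937)/8 = (-18 - 937)/8 = (1/8)*(-955) = -955/8 ≈ -119.38)
a(D) = 9 - D (a(D) = 6 + (3 - D) = 9 - D)
Q + (18*14)*a(1) = -955/8 + (18*14)*(9 - 1*1) = -955/8 + 252*(9 - 1) = -955/8 + 252*8 = -955/8 + 2016 = 15173/8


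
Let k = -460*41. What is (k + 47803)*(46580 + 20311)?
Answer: 1936026213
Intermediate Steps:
k = -18860
(k + 47803)*(46580 + 20311) = (-18860 + 47803)*(46580 + 20311) = 28943*66891 = 1936026213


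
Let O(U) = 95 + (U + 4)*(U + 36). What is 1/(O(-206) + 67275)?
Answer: 1/101710 ≈ 9.8319e-6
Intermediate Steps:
O(U) = 95 + (4 + U)*(36 + U)
1/(O(-206) + 67275) = 1/((239 + (-206)**2 + 40*(-206)) + 67275) = 1/((239 + 42436 - 8240) + 67275) = 1/(34435 + 67275) = 1/101710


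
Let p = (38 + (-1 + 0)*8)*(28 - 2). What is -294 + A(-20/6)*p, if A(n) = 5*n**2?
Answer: 129118/3 ≈ 43039.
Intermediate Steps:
p = 780 (p = (38 - 1*8)*26 = (38 - 8)*26 = 30*26 = 780)
-294 + A(-20/6)*p = -294 + (5*(-20/6)**2)*780 = -294 + (5*(-20*1/6)**2)*780 = -294 + (5*(-10/3)**2)*780 = -294 + (5*(100/9))*780 = -294 + (500/9)*780 = -294 + 130000/3 = 129118/3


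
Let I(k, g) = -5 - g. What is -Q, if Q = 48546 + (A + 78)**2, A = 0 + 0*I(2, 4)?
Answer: -54630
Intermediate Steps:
A = 0 (A = 0 + 0*(-5 - 1*4) = 0 + 0*(-5 - 4) = 0 + 0*(-9) = 0 + 0 = 0)
Q = 54630 (Q = 48546 + (0 + 78)**2 = 48546 + 78**2 = 48546 + 6084 = 54630)
-Q = -1*54630 = -54630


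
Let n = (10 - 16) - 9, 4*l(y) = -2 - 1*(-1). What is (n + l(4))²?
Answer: 3721/16 ≈ 232.56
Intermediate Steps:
l(y) = -¼ (l(y) = (-2 - 1*(-1))/4 = (-2 + 1)/4 = (¼)*(-1) = -¼)
n = -15 (n = -6 - 9 = -15)
(n + l(4))² = (-15 - ¼)² = (-61/4)² = 3721/16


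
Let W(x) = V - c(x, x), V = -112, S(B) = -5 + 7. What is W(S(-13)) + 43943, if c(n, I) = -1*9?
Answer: 43840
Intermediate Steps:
c(n, I) = -9
S(B) = 2
W(x) = -103 (W(x) = -112 - 1*(-9) = -112 + 9 = -103)
W(S(-13)) + 43943 = -103 + 43943 = 43840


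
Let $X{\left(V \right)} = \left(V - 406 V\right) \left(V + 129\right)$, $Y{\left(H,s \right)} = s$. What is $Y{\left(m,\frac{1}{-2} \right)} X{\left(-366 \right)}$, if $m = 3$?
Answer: $17565255$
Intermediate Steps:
$X{\left(V \right)} = - 405 V \left(129 + V\right)$
$Y{\left(m,\frac{1}{-2} \right)} X{\left(-366 \right)} = \frac{\left(-405\right) \left(-366\right) \left(129 - 366\right)}{-2} = - \frac{\left(-405\right) \left(-366\right) \left(-237\right)}{2} = \left(- \frac{1}{2}\right) \left(-35130510\right) = 17565255$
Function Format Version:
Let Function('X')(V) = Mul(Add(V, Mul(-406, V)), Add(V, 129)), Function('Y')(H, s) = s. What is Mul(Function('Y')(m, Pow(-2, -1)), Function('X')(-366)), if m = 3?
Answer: 17565255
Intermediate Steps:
Function('X')(V) = Mul(-405, V, Add(129, V)) (Function('X')(V) = Mul(Mul(-405, V), Add(129, V)) = Mul(-405, V, Add(129, V)))
Mul(Function('Y')(m, Pow(-2, -1)), Function('X')(-366)) = Mul(Pow(-2, -1), Mul(-405, -366, Add(129, -366))) = Mul(Rational(-1, 2), Mul(-405, -366, -237)) = Mul(Rational(-1, 2), -35130510) = 17565255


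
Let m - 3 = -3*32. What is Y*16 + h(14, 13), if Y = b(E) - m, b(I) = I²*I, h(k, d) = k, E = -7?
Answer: -3986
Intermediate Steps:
m = -93 (m = 3 - 3*32 = 3 - 96 = -93)
b(I) = I³
Y = -250 (Y = (-7)³ - 1*(-93) = -343 + 93 = -250)
Y*16 + h(14, 13) = -250*16 + 14 = -4000 + 14 = -3986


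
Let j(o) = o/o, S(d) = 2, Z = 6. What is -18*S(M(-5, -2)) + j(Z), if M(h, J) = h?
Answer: -35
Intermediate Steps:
j(o) = 1
-18*S(M(-5, -2)) + j(Z) = -18*2 + 1 = -36 + 1 = -35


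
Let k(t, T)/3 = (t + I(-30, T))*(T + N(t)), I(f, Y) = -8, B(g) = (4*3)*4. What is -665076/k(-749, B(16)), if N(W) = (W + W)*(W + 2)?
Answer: 110846/423561939 ≈ 0.00026170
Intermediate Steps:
B(g) = 48 (B(g) = 12*4 = 48)
N(W) = 2*W*(2 + W) (N(W) = (2*W)*(2 + W) = 2*W*(2 + W))
k(t, T) = 3*(-8 + t)*(T + 2*t*(2 + t)) (k(t, T) = 3*((t - 8)*(T + 2*t*(2 + t))) = 3*((-8 + t)*(T + 2*t*(2 + t))) = 3*(-8 + t)*(T + 2*t*(2 + t)))
-665076/k(-749, B(16)) = -665076/(-96*(-749) - 36*(-749)² - 24*48 + 6*(-749)³ + 3*48*(-749)) = -665076/(71904 - 36*561001 - 1152 + 6*(-420189749) - 107856) = -665076/(71904 - 20196036 - 1152 - 2521138494 - 107856) = -665076/(-2541371634) = -665076*(-1/2541371634) = 110846/423561939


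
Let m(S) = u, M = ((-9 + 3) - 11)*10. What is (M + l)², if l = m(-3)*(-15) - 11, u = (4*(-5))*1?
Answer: 14161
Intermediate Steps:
M = -170 (M = (-6 - 11)*10 = -17*10 = -170)
u = -20 (u = -20*1 = -20)
m(S) = -20
l = 289 (l = -20*(-15) - 11 = 300 - 11 = 289)
(M + l)² = (-170 + 289)² = 119² = 14161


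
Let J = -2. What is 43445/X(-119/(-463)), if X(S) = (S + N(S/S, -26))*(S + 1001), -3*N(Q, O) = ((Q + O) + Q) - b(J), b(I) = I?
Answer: 27939783615/4887545026 ≈ 5.7165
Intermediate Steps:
N(Q, O) = -⅔ - 2*Q/3 - O/3 (N(Q, O) = -(((Q + O) + Q) - 1*(-2))/3 = -(((O + Q) + Q) + 2)/3 = -((O + 2*Q) + 2)/3 = -(2 + O + 2*Q)/3 = -⅔ - 2*Q/3 - O/3)
X(S) = (1001 + S)*(22/3 + S) (X(S) = (S + (-⅔ - 2*S/(3*S) - ⅓*(-26)))*(S + 1001) = (S + (-⅔ - ⅔*1 + 26/3))*(1001 + S) = (S + (-⅔ - ⅔ + 26/3))*(1001 + S) = (S + 22/3)*(1001 + S) = (22/3 + S)*(1001 + S) = (1001 + S)*(22/3 + S))
43445/X(-119/(-463)) = 43445/(22022/3 + (-119/(-463))² + 3025*(-119/(-463))/3) = 43445/(22022/3 + (-119*(-1/463))² + 3025*(-119*(-1/463))/3) = 43445/(22022/3 + (119/463)² + (3025/3)*(119/463)) = 43445/(22022/3 + 14161/214369 + 359975/1389) = 43445/(4887545026/643107) = 43445*(643107/4887545026) = 27939783615/4887545026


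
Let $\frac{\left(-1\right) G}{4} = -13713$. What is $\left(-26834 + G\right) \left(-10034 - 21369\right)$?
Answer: $-879849254$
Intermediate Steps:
$G = 54852$ ($G = \left(-4\right) \left(-13713\right) = 54852$)
$\left(-26834 + G\right) \left(-10034 - 21369\right) = \left(-26834 + 54852\right) \left(-10034 - 21369\right) = 28018 \left(-31403\right) = -879849254$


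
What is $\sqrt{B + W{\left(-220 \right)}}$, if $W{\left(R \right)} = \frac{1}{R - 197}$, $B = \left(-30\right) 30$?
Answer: $\frac{i \sqrt{156500517}}{417} \approx 30.0 i$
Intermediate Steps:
$B = -900$
$W{\left(R \right)} = \frac{1}{-197 + R}$
$\sqrt{B + W{\left(-220 \right)}} = \sqrt{-900 + \frac{1}{-197 - 220}} = \sqrt{-900 + \frac{1}{-417}} = \sqrt{-900 - \frac{1}{417}} = \sqrt{- \frac{375301}{417}} = \frac{i \sqrt{156500517}}{417}$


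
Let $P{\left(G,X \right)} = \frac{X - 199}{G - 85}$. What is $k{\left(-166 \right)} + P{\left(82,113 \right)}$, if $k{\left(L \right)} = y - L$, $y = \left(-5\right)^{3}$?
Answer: $\frac{209}{3} \approx 69.667$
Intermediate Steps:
$y = -125$
$P{\left(G,X \right)} = \frac{-199 + X}{-85 + G}$
$k{\left(L \right)} = -125 - L$
$k{\left(-166 \right)} + P{\left(82,113 \right)} = \left(-125 - -166\right) + \frac{-199 + 113}{-85 + 82} = \left(-125 + 166\right) + \frac{1}{-3} \left(-86\right) = 41 - - \frac{86}{3} = 41 + \frac{86}{3} = \frac{209}{3}$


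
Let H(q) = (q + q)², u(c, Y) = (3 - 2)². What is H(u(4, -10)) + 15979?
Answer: 15983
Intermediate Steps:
u(c, Y) = 1 (u(c, Y) = 1² = 1)
H(q) = 4*q² (H(q) = (2*q)² = 4*q²)
H(u(4, -10)) + 15979 = 4*1² + 15979 = 4*1 + 15979 = 4 + 15979 = 15983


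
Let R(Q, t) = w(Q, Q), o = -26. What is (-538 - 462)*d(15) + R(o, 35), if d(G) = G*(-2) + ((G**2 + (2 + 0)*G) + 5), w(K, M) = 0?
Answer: -230000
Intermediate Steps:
R(Q, t) = 0
d(G) = 5 + G**2 (d(G) = -2*G + ((G**2 + 2*G) + 5) = -2*G + (5 + G**2 + 2*G) = 5 + G**2)
(-538 - 462)*d(15) + R(o, 35) = (-538 - 462)*(5 + 15**2) + 0 = -1000*(5 + 225) + 0 = -1000*230 + 0 = -230000 + 0 = -230000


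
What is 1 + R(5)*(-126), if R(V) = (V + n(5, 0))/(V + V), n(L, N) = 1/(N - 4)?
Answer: -1177/20 ≈ -58.850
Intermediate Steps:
n(L, N) = 1/(-4 + N)
R(V) = (-1/4 + V)/(2*V) (R(V) = (V + 1/(-4 + 0))/(V + V) = (V + 1/(-4))/((2*V)) = (V - 1/4)*(1/(2*V)) = (-1/4 + V)*(1/(2*V)) = (-1/4 + V)/(2*V))
1 + R(5)*(-126) = 1 + ((1/8)*(-1 + 4*5)/5)*(-126) = 1 + ((1/8)*(1/5)*(-1 + 20))*(-126) = 1 + ((1/8)*(1/5)*19)*(-126) = 1 + (19/40)*(-126) = 1 - 1197/20 = -1177/20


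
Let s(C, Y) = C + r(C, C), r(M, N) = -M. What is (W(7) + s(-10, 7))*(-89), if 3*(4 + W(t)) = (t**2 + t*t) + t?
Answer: -2759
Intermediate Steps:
s(C, Y) = 0 (s(C, Y) = C - C = 0)
W(t) = -4 + t/3 + 2*t**2/3 (W(t) = -4 + ((t**2 + t*t) + t)/3 = -4 + ((t**2 + t**2) + t)/3 = -4 + (2*t**2 + t)/3 = -4 + (t + 2*t**2)/3 = -4 + (t/3 + 2*t**2/3) = -4 + t/3 + 2*t**2/3)
(W(7) + s(-10, 7))*(-89) = ((-4 + (1/3)*7 + (2/3)*7**2) + 0)*(-89) = ((-4 + 7/3 + (2/3)*49) + 0)*(-89) = ((-4 + 7/3 + 98/3) + 0)*(-89) = (31 + 0)*(-89) = 31*(-89) = -2759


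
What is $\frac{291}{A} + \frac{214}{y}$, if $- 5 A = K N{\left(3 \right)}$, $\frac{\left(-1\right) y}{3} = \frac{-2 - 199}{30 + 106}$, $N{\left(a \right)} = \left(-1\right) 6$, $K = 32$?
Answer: $\frac{2155111}{38592} \approx 55.843$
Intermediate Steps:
$N{\left(a \right)} = -6$
$y = \frac{603}{136}$ ($y = - 3 \frac{-2 - 199}{30 + 106} = - 3 \left(- \frac{201}{136}\right) = - 3 \left(\left(-201\right) \frac{1}{136}\right) = \left(-3\right) \left(- \frac{201}{136}\right) = \frac{603}{136} \approx 4.4338$)
$A = \frac{192}{5}$ ($A = - \frac{32 \left(-6\right)}{5} = \left(- \frac{1}{5}\right) \left(-192\right) = \frac{192}{5} \approx 38.4$)
$\frac{291}{A} + \frac{214}{y} = \frac{291}{\frac{192}{5}} + \frac{214}{\frac{603}{136}} = 291 \cdot \frac{5}{192} + 214 \cdot \frac{136}{603} = \frac{485}{64} + \frac{29104}{603} = \frac{2155111}{38592}$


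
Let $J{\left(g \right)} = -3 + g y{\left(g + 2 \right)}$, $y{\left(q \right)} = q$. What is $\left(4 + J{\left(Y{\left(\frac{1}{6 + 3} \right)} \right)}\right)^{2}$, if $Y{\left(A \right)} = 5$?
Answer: $1296$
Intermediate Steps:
$J{\left(g \right)} = -3 + g \left(2 + g\right)$ ($J{\left(g \right)} = -3 + g \left(g + 2\right) = -3 + g \left(2 + g\right)$)
$\left(4 + J{\left(Y{\left(\frac{1}{6 + 3} \right)} \right)}\right)^{2} = \left(4 - \left(3 - 5 \left(2 + 5\right)\right)\right)^{2} = \left(4 + \left(-3 + 5 \cdot 7\right)\right)^{2} = \left(4 + \left(-3 + 35\right)\right)^{2} = \left(4 + 32\right)^{2} = 36^{2} = 1296$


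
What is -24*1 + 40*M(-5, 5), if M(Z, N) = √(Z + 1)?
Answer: -24 + 80*I ≈ -24.0 + 80.0*I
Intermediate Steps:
M(Z, N) = √(1 + Z)
-24*1 + 40*M(-5, 5) = -24*1 + 40*√(1 - 5) = -24 + 40*√(-4) = -24 + 40*(2*I) = -24 + 80*I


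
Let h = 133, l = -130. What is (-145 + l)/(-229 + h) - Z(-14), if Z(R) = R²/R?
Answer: 1619/96 ≈ 16.865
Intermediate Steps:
Z(R) = R
(-145 + l)/(-229 + h) - Z(-14) = (-145 - 130)/(-229 + 133) - 1*(-14) = -275/(-96) + 14 = -275*(-1/96) + 14 = 275/96 + 14 = 1619/96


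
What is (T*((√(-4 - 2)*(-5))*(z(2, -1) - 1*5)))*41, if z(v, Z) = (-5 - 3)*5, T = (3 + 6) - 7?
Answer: 18450*I*√6 ≈ 45193.0*I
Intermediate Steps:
T = 2 (T = 9 - 7 = 2)
z(v, Z) = -40 (z(v, Z) = -8*5 = -40)
(T*((√(-4 - 2)*(-5))*(z(2, -1) - 1*5)))*41 = (2*((√(-4 - 2)*(-5))*(-40 - 1*5)))*41 = (2*((√(-6)*(-5))*(-40 - 5)))*41 = (2*(((I*√6)*(-5))*(-45)))*41 = (2*(-5*I*√6*(-45)))*41 = (2*(225*I*√6))*41 = (450*I*√6)*41 = 18450*I*√6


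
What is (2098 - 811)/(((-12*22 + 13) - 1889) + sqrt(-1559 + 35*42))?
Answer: -918060/1526563 - 429*I*sqrt(89)/1526563 ≈ -0.60139 - 0.0026512*I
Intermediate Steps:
(2098 - 811)/(((-12*22 + 13) - 1889) + sqrt(-1559 + 35*42)) = 1287/(((-264 + 13) - 1889) + sqrt(-1559 + 1470)) = 1287/((-251 - 1889) + sqrt(-89)) = 1287/(-2140 + I*sqrt(89))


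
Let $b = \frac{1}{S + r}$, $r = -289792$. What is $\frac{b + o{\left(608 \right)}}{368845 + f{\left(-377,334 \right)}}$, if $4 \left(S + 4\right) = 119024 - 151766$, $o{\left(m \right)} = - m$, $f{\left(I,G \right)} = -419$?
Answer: $- \frac{181172753}{109784132119} \approx -0.0016503$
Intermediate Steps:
$S = - \frac{16379}{2}$ ($S = -4 + \frac{119024 - 151766}{4} = -4 + \frac{1}{4} \left(-32742\right) = -4 - \frac{16371}{2} = - \frac{16379}{2} \approx -8189.5$)
$b = - \frac{2}{595963}$ ($b = \frac{1}{- \frac{16379}{2} - 289792} = \frac{1}{- \frac{595963}{2}} = - \frac{2}{595963} \approx -3.3559 \cdot 10^{-6}$)
$\frac{b + o{\left(608 \right)}}{368845 + f{\left(-377,334 \right)}} = \frac{- \frac{2}{595963} - 608}{368845 - 419} = \frac{- \frac{2}{595963} - 608}{368426} = \left(- \frac{362345506}{595963}\right) \frac{1}{368426} = - \frac{181172753}{109784132119}$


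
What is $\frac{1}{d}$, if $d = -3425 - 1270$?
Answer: $- \frac{1}{4695} \approx -0.00021299$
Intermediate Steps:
$d = -4695$ ($d = -3425 - 1270 = -4695$)
$\frac{1}{d} = \frac{1}{-4695} = - \frac{1}{4695}$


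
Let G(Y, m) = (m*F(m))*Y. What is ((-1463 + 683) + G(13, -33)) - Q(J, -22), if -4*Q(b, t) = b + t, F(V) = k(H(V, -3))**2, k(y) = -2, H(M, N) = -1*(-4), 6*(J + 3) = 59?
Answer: -59995/24 ≈ -2499.8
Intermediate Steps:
J = 41/6 (J = -3 + (1/6)*59 = -3 + 59/6 = 41/6 ≈ 6.8333)
H(M, N) = 4
F(V) = 4 (F(V) = (-2)**2 = 4)
Q(b, t) = -b/4 - t/4 (Q(b, t) = -(b + t)/4 = -b/4 - t/4)
G(Y, m) = 4*Y*m (G(Y, m) = (m*4)*Y = (4*m)*Y = 4*Y*m)
((-1463 + 683) + G(13, -33)) - Q(J, -22) = ((-1463 + 683) + 4*13*(-33)) - (-1/4*41/6 - 1/4*(-22)) = (-780 - 1716) - (-41/24 + 11/2) = -2496 - 1*91/24 = -2496 - 91/24 = -59995/24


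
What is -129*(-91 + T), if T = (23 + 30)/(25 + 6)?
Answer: 357072/31 ≈ 11518.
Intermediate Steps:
T = 53/31 ≈ 1.7097
-129*(-91 + T) = -129*(-91 + 53/31) = -129*(-2768/31) = 357072/31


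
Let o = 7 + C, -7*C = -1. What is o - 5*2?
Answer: -20/7 ≈ -2.8571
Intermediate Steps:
C = 1/7 (C = -1/7*(-1) = 1/7 ≈ 0.14286)
o = 50/7 (o = 7 + 1/7 = 50/7 ≈ 7.1429)
o - 5*2 = 50/7 - 5*2 = 50/7 - 10 = -20/7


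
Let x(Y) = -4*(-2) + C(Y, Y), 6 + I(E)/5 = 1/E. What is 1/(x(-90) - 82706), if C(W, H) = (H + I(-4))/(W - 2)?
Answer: -368/30432379 ≈ -1.2092e-5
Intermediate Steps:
I(E) = -30 + 5/E
C(W, H) = (-125/4 + H)/(-2 + W) (C(W, H) = (H + (-30 + 5/(-4)))/(W - 2) = (H + (-30 + 5*(-1/4)))/(-2 + W) = (H + (-30 - 5/4))/(-2 + W) = (H - 125/4)/(-2 + W) = (-125/4 + H)/(-2 + W))
x(Y) = 8 + (-125/4 + Y)/(-2 + Y) (x(Y) = -4*(-2) + (-125/4 + Y)/(-2 + Y) = 8 + (-125/4 + Y)/(-2 + Y))
1/(x(-90) - 82706) = 1/(9*(-21 + 4*(-90))/(4*(-2 - 90)) - 82706) = 1/((9/4)*(-21 - 360)/(-92) - 82706) = 1/((9/4)*(-1/92)*(-381) - 82706) = 1/(3429/368 - 82706) = 1/(-30432379/368) = -368/30432379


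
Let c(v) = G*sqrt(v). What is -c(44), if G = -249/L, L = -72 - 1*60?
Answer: -83*sqrt(11)/22 ≈ -12.513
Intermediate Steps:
L = -132 (L = -72 - 60 = -132)
G = 83/44 (G = -249/(-132) = -249*(-1/132) = 83/44 ≈ 1.8864)
c(v) = 83*sqrt(v)/44
-c(44) = -83*sqrt(44)/44 = -83*2*sqrt(11)/44 = -83*sqrt(11)/22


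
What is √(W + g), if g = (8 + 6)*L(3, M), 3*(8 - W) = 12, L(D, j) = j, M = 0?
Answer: 2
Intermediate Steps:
W = 4 (W = 8 - ⅓*12 = 8 - 4 = 4)
g = 0 (g = (8 + 6)*0 = 14*0 = 0)
√(W + g) = √(4 + 0) = √4 = 2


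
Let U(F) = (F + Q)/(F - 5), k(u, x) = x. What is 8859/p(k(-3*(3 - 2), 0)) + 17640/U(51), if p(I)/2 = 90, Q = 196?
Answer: 49415791/14820 ≈ 3334.4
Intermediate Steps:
p(I) = 180 (p(I) = 2*90 = 180)
U(F) = (196 + F)/(-5 + F) (U(F) = (F + 196)/(F - 5) = (196 + F)/(-5 + F))
8859/p(k(-3*(3 - 2), 0)) + 17640/U(51) = 8859/180 + 17640/(((196 + 51)/(-5 + 51))) = 8859*(1/180) + 17640/((247/46)) = 2953/60 + 17640/(((1/46)*247)) = 2953/60 + 17640/(247/46) = 2953/60 + 17640*(46/247) = 2953/60 + 811440/247 = 49415791/14820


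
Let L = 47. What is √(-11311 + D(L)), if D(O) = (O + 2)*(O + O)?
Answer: 3*I*√745 ≈ 81.884*I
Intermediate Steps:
D(O) = 2*O*(2 + O) (D(O) = (2 + O)*(2*O) = 2*O*(2 + O))
√(-11311 + D(L)) = √(-11311 + 2*47*(2 + 47)) = √(-11311 + 2*47*49) = √(-11311 + 4606) = √(-6705) = 3*I*√745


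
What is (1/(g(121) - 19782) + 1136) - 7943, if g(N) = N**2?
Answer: -34994788/5141 ≈ -6807.0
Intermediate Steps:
(1/(g(121) - 19782) + 1136) - 7943 = (1/(121**2 - 19782) + 1136) - 7943 = (1/(14641 - 19782) + 1136) - 7943 = (1/(-5141) + 1136) - 7943 = (-1/5141 + 1136) - 7943 = 5840175/5141 - 7943 = -34994788/5141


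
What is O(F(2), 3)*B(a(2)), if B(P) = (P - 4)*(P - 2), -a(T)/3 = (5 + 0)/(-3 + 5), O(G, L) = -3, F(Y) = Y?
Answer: -1311/4 ≈ -327.75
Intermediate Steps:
a(T) = -15/2 (a(T) = -3*(5 + 0)/(-3 + 5) = -15/2)
B(P) = (-4 + P)*(-2 + P)
O(F(2), 3)*B(a(2)) = -3*(8 + (-15/2)² - 6*(-15/2)) = -3*(8 + 225/4 + 45) = -3*437/4 = -1311/4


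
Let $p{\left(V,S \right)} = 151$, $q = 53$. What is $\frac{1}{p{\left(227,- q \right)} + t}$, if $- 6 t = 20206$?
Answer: $- \frac{3}{9650} \approx -0.00031088$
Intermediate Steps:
$t = - \frac{10103}{3}$ ($t = \left(- \frac{1}{6}\right) 20206 = - \frac{10103}{3} \approx -3367.7$)
$\frac{1}{p{\left(227,- q \right)} + t} = \frac{1}{151 - \frac{10103}{3}} = \frac{1}{- \frac{9650}{3}} = - \frac{3}{9650}$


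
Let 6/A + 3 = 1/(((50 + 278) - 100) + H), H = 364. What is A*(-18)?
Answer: 63936/1775 ≈ 36.020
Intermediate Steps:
A = -3552/1775 (A = 6/(-3 + 1/(((50 + 278) - 100) + 364)) = 6/(-3 + 1/((328 - 100) + 364)) = 6/(-3 + 1/(228 + 364)) = 6/(-3 + 1/592) = 6/(-1775/592) = 6*(-592/1775) = -3552/1775 ≈ -2.0011)
A*(-18) = -3552/1775*(-18) = 63936/1775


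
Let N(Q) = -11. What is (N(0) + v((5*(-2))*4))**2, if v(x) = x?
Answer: 2601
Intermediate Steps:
(N(0) + v((5*(-2))*4))**2 = (-11 + (5*(-2))*4)**2 = (-11 - 10*4)**2 = (-11 - 40)**2 = (-51)**2 = 2601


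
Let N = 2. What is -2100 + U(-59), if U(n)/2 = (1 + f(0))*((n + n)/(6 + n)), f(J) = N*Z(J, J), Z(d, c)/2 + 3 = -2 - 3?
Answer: -118616/53 ≈ -2238.0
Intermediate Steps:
Z(d, c) = -16 (Z(d, c) = -6 + 2*(-2 - 3) = -6 + 2*(-5) = -6 - 10 = -16)
f(J) = -32 (f(J) = 2*(-16) = -32)
U(n) = -124*n/(6 + n) (U(n) = 2*((1 - 32)*((n + n)/(6 + n))) = 2*(-31*2*n/(6 + n)) = 2*(-62*n/(6 + n)) = -124*n/(6 + n))
-2100 + U(-59) = -2100 - 124*(-59)/(6 - 59) = -2100 - 124*(-59)/(-53) = -2100 - 124*(-59)*(-1/53) = -2100 - 7316/53 = -118616/53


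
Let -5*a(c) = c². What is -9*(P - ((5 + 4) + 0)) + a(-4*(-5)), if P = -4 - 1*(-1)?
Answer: 28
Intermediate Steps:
P = -3 (P = -4 + 1 = -3)
a(c) = -c²/5
-9*(P - ((5 + 4) + 0)) + a(-4*(-5)) = -9*(-3 - ((5 + 4) + 0)) - (-4*(-5))²/5 = -9*(-3 - (9 + 0)) - ⅕*20² = -9*(-3 - 1*9) - ⅕*400 = -9*(-3 - 9) - 80 = -9*(-12) - 80 = 108 - 80 = 28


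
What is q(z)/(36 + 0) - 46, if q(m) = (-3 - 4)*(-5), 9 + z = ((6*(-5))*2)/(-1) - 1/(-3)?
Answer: -1621/36 ≈ -45.028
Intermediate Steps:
z = 154/3 (z = -9 + (((6*(-5))*2)/(-1) - 1/(-3)) = -9 + (-30*2*(-1) - 1*(-⅓)) = -9 + (-60*(-1) + ⅓) = -9 + (60 + ⅓) = -9 + 181/3 = 154/3 ≈ 51.333)
q(m) = 35 (q(m) = -7*(-5) = 35)
q(z)/(36 + 0) - 46 = 35/(36 + 0) - 46 = 35/36 - 46 = -1621/36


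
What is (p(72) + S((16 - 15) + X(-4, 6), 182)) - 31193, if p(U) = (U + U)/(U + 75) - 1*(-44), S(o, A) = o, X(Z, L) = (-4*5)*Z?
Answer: -1522284/49 ≈ -31067.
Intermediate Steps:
X(Z, L) = -20*Z
p(U) = 44 + 2*U/(75 + U) (p(U) = (2*U)/(75 + U) + 44 = 2*U/(75 + U) + 44 = 44 + 2*U/(75 + U))
(p(72) + S((16 - 15) + X(-4, 6), 182)) - 31193 = (2*(1650 + 23*72)/(75 + 72) + ((16 - 15) - 20*(-4))) - 31193 = (2*(1650 + 1656)/147 + (1 + 80)) - 31193 = (2*(1/147)*3306 + 81) - 31193 = (2204/49 + 81) - 31193 = 6173/49 - 31193 = -1522284/49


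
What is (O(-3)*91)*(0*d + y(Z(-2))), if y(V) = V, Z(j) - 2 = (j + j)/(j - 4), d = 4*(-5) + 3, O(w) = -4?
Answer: -2912/3 ≈ -970.67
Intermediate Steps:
d = -17 (d = -20 + 3 = -17)
Z(j) = 2 + 2*j/(-4 + j) (Z(j) = 2 + (j + j)/(j - 4) = 2 + (2*j)/(-4 + j) = 2 + 2*j/(-4 + j))
(O(-3)*91)*(0*d + y(Z(-2))) = (-4*91)*(0*(-17) + 4*(-2 - 2)/(-4 - 2)) = -364*(0 + 4*(-4)/(-6)) = -364*(0 + 4*(-⅙)*(-4)) = -364*(0 + 8/3) = -364*8/3 = -2912/3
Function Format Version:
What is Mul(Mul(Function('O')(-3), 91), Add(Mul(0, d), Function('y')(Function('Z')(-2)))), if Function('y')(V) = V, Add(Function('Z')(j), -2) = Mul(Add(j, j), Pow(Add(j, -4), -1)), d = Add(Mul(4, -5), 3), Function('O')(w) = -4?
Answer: Rational(-2912, 3) ≈ -970.67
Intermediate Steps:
d = -17 (d = Add(-20, 3) = -17)
Function('Z')(j) = Add(2, Mul(2, j, Pow(Add(-4, j), -1))) (Function('Z')(j) = Add(2, Mul(Add(j, j), Pow(Add(j, -4), -1))) = Add(2, Mul(Mul(2, j), Pow(Add(-4, j), -1))) = Add(2, Mul(2, j, Pow(Add(-4, j), -1))))
Mul(Mul(Function('O')(-3), 91), Add(Mul(0, d), Function('y')(Function('Z')(-2)))) = Mul(Mul(-4, 91), Add(Mul(0, -17), Mul(4, Pow(Add(-4, -2), -1), Add(-2, -2)))) = Mul(-364, Add(0, Mul(4, Pow(-6, -1), -4))) = Mul(-364, Add(0, Mul(4, Rational(-1, 6), -4))) = Mul(-364, Add(0, Rational(8, 3))) = Mul(-364, Rational(8, 3)) = Rational(-2912, 3)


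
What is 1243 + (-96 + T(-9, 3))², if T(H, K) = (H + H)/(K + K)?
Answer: 11044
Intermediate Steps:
T(H, K) = H/K (T(H, K) = (2*H)/((2*K)) = (2*H)*(1/(2*K)) = H/K)
1243 + (-96 + T(-9, 3))² = 1243 + (-96 - 9/3)² = 1243 + (-96 - 9*⅓)² = 1243 + (-96 - 3)² = 1243 + (-99)² = 1243 + 9801 = 11044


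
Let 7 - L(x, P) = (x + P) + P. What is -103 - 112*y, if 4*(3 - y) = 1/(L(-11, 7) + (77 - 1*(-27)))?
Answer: -11846/27 ≈ -438.74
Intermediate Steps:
L(x, P) = 7 - x - 2*P (L(x, P) = 7 - ((x + P) + P) = 7 - ((P + x) + P) = 7 - (x + 2*P) = 7 + (-x - 2*P) = 7 - x - 2*P)
y = 1295/432 (y = 3 - 1/(4*((7 - 1*(-11) - 2*7) + (77 - 1*(-27)))) = 3 - 1/(4*((7 + 11 - 14) + (77 + 27))) = 3 - 1/(4*(4 + 104)) = 3 - ¼/108 = 3 - ¼*1/108 = 3 - 1/432 = 1295/432 ≈ 2.9977)
-103 - 112*y = -103 - 112*1295/432 = -103 - 9065/27 = -11846/27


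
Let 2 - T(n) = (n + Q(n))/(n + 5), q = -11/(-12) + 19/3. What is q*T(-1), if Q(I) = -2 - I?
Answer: 145/8 ≈ 18.125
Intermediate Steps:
q = 29/4 (q = -11*(-1/12) + 19*(⅓) = 11/12 + 19/3 = 29/4 ≈ 7.2500)
T(n) = 2 + 2/(5 + n) (T(n) = 2 - (n + (-2 - n))/(n + 5) = 2 - (-2)/(5 + n) = 2 + 2/(5 + n))
q*T(-1) = 29*(2*(6 - 1)/(5 - 1))/4 = 29*(2*5/4)/4 = 29*(2*(¼)*5)/4 = (29/4)*(5/2) = 145/8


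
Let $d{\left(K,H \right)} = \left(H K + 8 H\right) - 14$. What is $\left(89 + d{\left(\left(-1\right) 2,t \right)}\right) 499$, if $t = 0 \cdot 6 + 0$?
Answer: $37425$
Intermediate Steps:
$t = 0$ ($t = 0 + 0 = 0$)
$d{\left(K,H \right)} = -14 + 8 H + H K$ ($d{\left(K,H \right)} = \left(8 H + H K\right) - 14 = -14 + 8 H + H K$)
$\left(89 + d{\left(\left(-1\right) 2,t \right)}\right) 499 = \left(89 + \left(-14 + 8 \cdot 0 + 0 \left(\left(-1\right) 2\right)\right)\right) 499 = \left(89 + \left(-14 + 0 + 0 \left(-2\right)\right)\right) 499 = \left(89 + \left(-14 + 0 + 0\right)\right) 499 = \left(89 - 14\right) 499 = 75 \cdot 499 = 37425$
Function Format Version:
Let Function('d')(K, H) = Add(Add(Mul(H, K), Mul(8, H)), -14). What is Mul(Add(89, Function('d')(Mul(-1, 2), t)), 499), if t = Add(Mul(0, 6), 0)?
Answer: 37425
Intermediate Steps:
t = 0 (t = Add(0, 0) = 0)
Function('d')(K, H) = Add(-14, Mul(8, H), Mul(H, K)) (Function('d')(K, H) = Add(Add(Mul(8, H), Mul(H, K)), -14) = Add(-14, Mul(8, H), Mul(H, K)))
Mul(Add(89, Function('d')(Mul(-1, 2), t)), 499) = Mul(Add(89, Add(-14, Mul(8, 0), Mul(0, Mul(-1, 2)))), 499) = Mul(Add(89, Add(-14, 0, Mul(0, -2))), 499) = Mul(Add(89, Add(-14, 0, 0)), 499) = Mul(Add(89, -14), 499) = Mul(75, 499) = 37425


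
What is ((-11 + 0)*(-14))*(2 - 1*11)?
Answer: -1386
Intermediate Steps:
((-11 + 0)*(-14))*(2 - 1*11) = (-11*(-14))*(2 - 11) = 154*(-9) = -1386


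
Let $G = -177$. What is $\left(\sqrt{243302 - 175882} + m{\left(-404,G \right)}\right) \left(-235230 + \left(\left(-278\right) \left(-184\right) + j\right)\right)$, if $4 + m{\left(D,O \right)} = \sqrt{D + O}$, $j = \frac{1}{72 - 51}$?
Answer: $\frac{15462548}{21} - \frac{7731274 \sqrt{16855}}{21} - \frac{3865637 i \sqrt{581}}{21} \approx -4.706 \cdot 10^{7} - 4.437 \cdot 10^{6} i$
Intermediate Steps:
$j = \frac{1}{21} \approx 0.047619$
$m{\left(D,O \right)} = -4 + \sqrt{D + O}$
$\left(\sqrt{243302 - 175882} + m{\left(-404,G \right)}\right) \left(-235230 + \left(\left(-278\right) \left(-184\right) + j\right)\right) = \left(\sqrt{243302 - 175882} - \left(4 - \sqrt{-404 - 177}\right)\right) \left(-235230 + \left(\left(-278\right) \left(-184\right) + \frac{1}{21}\right)\right) = \left(\sqrt{67420} - \left(4 - \sqrt{-581}\right)\right) \left(-235230 + \left(51152 + \frac{1}{21}\right)\right) = \left(2 \sqrt{16855} - \left(4 - i \sqrt{581}\right)\right) \left(-235230 + \frac{1074193}{21}\right) = \left(-4 + 2 \sqrt{16855} + i \sqrt{581}\right) \left(- \frac{3865637}{21}\right) = \frac{15462548}{21} - \frac{7731274 \sqrt{16855}}{21} - \frac{3865637 i \sqrt{581}}{21}$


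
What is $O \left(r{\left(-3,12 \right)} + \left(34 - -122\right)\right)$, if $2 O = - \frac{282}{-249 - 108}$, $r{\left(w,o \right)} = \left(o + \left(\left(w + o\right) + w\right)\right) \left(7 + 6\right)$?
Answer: $\frac{18330}{119} \approx 154.03$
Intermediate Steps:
$r{\left(w,o \right)} = 26 o + 26 w$ ($r{\left(w,o \right)} = \left(o + \left(\left(o + w\right) + w\right)\right) 13 = \left(o + \left(o + 2 w\right)\right) 13 = \left(2 o + 2 w\right) 13 = 26 o + 26 w$)
$O = \frac{47}{119}$ ($O = \frac{\left(-282\right) \frac{1}{-249 - 108}}{2} = \frac{\left(-282\right) \frac{1}{-357}}{2} = \frac{\left(-282\right) \left(- \frac{1}{357}\right)}{2} = \frac{1}{2} \cdot \frac{94}{119} = \frac{47}{119} \approx 0.39496$)
$O \left(r{\left(-3,12 \right)} + \left(34 - -122\right)\right) = \frac{47 \left(\left(26 \cdot 12 + 26 \left(-3\right)\right) + \left(34 - -122\right)\right)}{119} = \frac{47 \left(\left(312 - 78\right) + \left(34 + 122\right)\right)}{119} = \frac{47 \left(234 + 156\right)}{119} = \frac{47}{119} \cdot 390 = \frac{18330}{119}$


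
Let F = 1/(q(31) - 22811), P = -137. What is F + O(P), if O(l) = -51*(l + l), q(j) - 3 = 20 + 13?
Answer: 318257849/22775 ≈ 13974.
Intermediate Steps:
q(j) = 36 (q(j) = 3 + (20 + 13) = 3 + 33 = 36)
F = -1/22775 (F = 1/(36 - 22811) = 1/(-22775) = -1/22775 ≈ -4.3908e-5)
O(l) = -102*l
F + O(P) = -1/22775 - 102*(-137) = -1/22775 + 13974 = 318257849/22775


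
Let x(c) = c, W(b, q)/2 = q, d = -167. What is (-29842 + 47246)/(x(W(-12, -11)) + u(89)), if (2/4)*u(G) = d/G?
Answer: -387239/573 ≈ -675.81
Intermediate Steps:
W(b, q) = 2*q
u(G) = -334/G (u(G) = 2*(-167/G) = -334/G)
(-29842 + 47246)/(x(W(-12, -11)) + u(89)) = (-29842 + 47246)/(2*(-11) - 334/89) = 17404/(-22 - 334*1/89) = 17404/(-22 - 334/89) = 17404/(-2292/89) = 17404*(-89/2292) = -387239/573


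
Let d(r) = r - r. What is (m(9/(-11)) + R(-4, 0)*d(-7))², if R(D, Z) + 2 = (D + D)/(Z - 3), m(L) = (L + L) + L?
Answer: 729/121 ≈ 6.0248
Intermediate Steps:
m(L) = 3*L (m(L) = 2*L + L = 3*L)
d(r) = 0
R(D, Z) = -2 + 2*D/(-3 + Z) (R(D, Z) = -2 + (D + D)/(Z - 3) = -2 + (2*D)/(-3 + Z) = -2 + 2*D/(-3 + Z))
(m(9/(-11)) + R(-4, 0)*d(-7))² = (3*(9/(-11)) + (2*(3 - 4 - 1*0)/(-3 + 0))*0)² = (3*(9*(-1/11)) + (2*(3 - 4 + 0)/(-3))*0)² = (3*(-9/11) + (2*(-⅓)*(-1))*0)² = (-27/11 + (⅔)*0)² = (-27/11 + 0)² = (-27/11)² = 729/121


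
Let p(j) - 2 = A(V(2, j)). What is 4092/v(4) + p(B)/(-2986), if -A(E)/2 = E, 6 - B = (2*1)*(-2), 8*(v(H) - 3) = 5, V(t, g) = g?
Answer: 48875109/43297 ≈ 1128.8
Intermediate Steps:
v(H) = 29/8 (v(H) = 3 + (1/8)*5 = 3 + 5/8 = 29/8)
B = 10 (B = 6 - 2*1*(-2) = 6 - 2*(-2) = 6 - 1*(-4) = 6 + 4 = 10)
A(E) = -2*E
p(j) = 2 - 2*j
4092/v(4) + p(B)/(-2986) = 4092/(29/8) + (2 - 2*10)/(-2986) = 4092*(8/29) + (2 - 20)*(-1/2986) = 32736/29 - 18*(-1/2986) = 32736/29 + 9/1493 = 48875109/43297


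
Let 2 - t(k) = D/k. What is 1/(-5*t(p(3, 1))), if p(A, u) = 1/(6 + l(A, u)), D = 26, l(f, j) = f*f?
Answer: 1/1940 ≈ 0.00051546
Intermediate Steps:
l(f, j) = f²
p(A, u) = 1/(6 + A²)
t(k) = 2 - 26/k
1/(-5*t(p(3, 1))) = 1/(-5*(2 - 26/(1/(6 + 3²)))) = 1/(-5*(2 - 26/(1/(6 + 9)))) = 1/(-5*(2 - 26/(1/15))) = 1/(-5*(2 - 26/1/15)) = 1/(-5*(2 - 26*15)) = 1/(-5*(2 - 390)) = 1/(-5*(-388)) = 1/1940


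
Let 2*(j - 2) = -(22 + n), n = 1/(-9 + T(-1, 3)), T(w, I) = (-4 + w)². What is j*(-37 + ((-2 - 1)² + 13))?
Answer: 4335/32 ≈ 135.47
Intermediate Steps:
n = 1/16 (n = 1/(-9 + (-4 - 1)²) = 1/(-9 + (-5)²) = 1/(-9 + 25) = 1/16 ≈ 0.062500)
j = -289/32 (j = 2 + (-(22 + 1/16))/2 = 2 + (-1*353/16)/2 = 2 + (½)*(-353/16) = 2 - 353/32 = -289/32 ≈ -9.0313)
j*(-37 + ((-2 - 1)² + 13)) = -289*(-37 + ((-2 - 1)² + 13))/32 = -289*(-37 + ((-3)² + 13))/32 = -289*(-37 + (9 + 13))/32 = -289*(-37 + 22)/32 = -289/32*(-15) = 4335/32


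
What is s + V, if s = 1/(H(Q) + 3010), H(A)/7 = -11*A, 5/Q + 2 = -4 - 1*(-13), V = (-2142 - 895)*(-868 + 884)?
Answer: -143589359/2955 ≈ -48592.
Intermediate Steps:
V = -48592 (V = -3037*16 = -48592)
Q = 5/7 (Q = 5/(-2 + (-4 - 1*(-13))) = 5/(-2 + (-4 + 13)) = 5/(-2 + 9) = 5/7 ≈ 0.71429)
H(A) = -77*A (H(A) = 7*(-11*A) = -77*A)
s = 1/2955 (s = 1/(-77*5/7 + 3010) = 1/(-55 + 3010) = 1/2955 ≈ 0.00033841)
s + V = 1/2955 - 48592 = -143589359/2955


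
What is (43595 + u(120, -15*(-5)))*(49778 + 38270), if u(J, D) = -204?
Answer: 3820490768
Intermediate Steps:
(43595 + u(120, -15*(-5)))*(49778 + 38270) = (43595 - 204)*(49778 + 38270) = 43391*88048 = 3820490768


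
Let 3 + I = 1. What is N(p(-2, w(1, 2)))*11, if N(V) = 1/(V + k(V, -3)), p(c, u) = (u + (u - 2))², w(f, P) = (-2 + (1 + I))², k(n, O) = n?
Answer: 11/512 ≈ 0.021484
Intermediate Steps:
I = -2 (I = -3 + 1 = -2)
w(f, P) = 9 (w(f, P) = (-2 + (1 - 2))² = (-2 - 1)² = (-3)² = 9)
p(c, u) = (-2 + 2*u)² (p(c, u) = (u + (-2 + u))² = (-2 + 2*u)²)
N(V) = 1/(2*V) (N(V) = 1/(V + V) = 1/(2*V))
N(p(-2, w(1, 2)))*11 = (1/(2*((4*(-1 + 9)²))))*11 = (1/(2*((4*8²))))*11 = (1/(2*((4*64))))*11 = ((½)/256)*11 = ((½)*(1/256))*11 = (1/512)*11 = 11/512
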